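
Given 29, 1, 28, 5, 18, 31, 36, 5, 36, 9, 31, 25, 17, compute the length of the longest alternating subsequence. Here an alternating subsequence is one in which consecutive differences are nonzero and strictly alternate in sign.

10

Track the best alternating length ending on an up-step vs a down-step at each position: up/down = 1/1, 1/2, 3/2, 3/4, 5/4, 5/1, 5/1, 3/6, 7/1, 7/8, 9/8, 9/10, 9/10.
The maximum over both is 10; one such subsequence is 29, 1, 28, 5, 18, 5, 36, 9, 31, 25.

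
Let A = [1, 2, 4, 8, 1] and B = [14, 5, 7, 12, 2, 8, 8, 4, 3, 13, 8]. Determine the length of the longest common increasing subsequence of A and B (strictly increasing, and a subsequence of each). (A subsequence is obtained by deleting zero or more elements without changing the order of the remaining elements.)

For each value that appears in both, track the longest common increasing run ending there.
The best achievable length is 3; one witness is 2, 4, 8 (A-positions 2,3,4, B-positions 5,8,11).

3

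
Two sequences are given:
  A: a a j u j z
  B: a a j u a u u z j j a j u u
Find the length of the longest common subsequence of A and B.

5

A longest common subsequence is aajuj (length 5); the LCS DP confirms no longer common subsequence exists.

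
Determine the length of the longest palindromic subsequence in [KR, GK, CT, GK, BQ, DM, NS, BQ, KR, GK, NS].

5

One longest palindromic subsequence is GK BQ NS BQ GK (positions 4,5,7,8,10); it reads the same forward and backward, and the interval DP gives dp[1][11] = 5.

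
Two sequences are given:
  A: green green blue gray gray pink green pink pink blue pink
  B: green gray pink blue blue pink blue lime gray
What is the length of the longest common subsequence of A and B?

Backtracking the LCS table gives one alignment: green (A2,B1) → gray (A5,B2) → pink (A6,B3) → pink (A9,B6) → blue (A10,B7).
So the longest common subsequence has length 5.

5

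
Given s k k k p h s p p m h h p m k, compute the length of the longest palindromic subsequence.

One longest palindromic subsequence is kphpphpk (positions 2,5,6,8,9,12,13,15); it reads the same forward and backward, and the interval DP gives dp[1][15] = 8.

8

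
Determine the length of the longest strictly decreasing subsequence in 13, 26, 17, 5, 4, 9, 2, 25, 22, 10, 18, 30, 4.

Scanning left to right, the best length ending at each element is: 13→1, 26→1, 17→2, 5→3, 4→4, 9→3, 2→5, 25→2, 22→3, 10→4, 18→4, 30→1, 4→5.
So the longest decreasing subsequence has length 5, e.g. 26, 17, 5, 4, 2.

5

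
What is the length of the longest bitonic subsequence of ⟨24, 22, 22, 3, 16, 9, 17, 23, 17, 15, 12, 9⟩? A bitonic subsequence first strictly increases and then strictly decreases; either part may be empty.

8

Let inc[i] be the LIS ending at i and dec[i] the longest strictly decreasing subsequence starting at i. inc = [1, 1, 1, 1, 2, 2, 3, 4, 3, 3, 3, 2], dec = [6, 5, 5, 1, 4, 1, 4, 5, 4, 3, 2, 1].
max_i inc[i]+dec[i]−1 = 8, with one witness 3, 16, 17, 23, 17, 15, 12, 9.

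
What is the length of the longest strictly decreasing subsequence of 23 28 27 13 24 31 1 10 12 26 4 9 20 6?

One longest decreasing subsequence is 28, 27, 13, 10, 9, 6 (positions 2,3,4,8,12,14), of length 6; no longer one exists.

6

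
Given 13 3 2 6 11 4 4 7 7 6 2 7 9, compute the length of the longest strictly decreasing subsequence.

Scanning left to right, the best length ending at each element is: 13→1, 3→2, 2→3, 6→2, 11→2, 4→3, 4→3, 7→3, 7→3, 6→4, 2→5, 7→3, 9→3.
So the longest decreasing subsequence has length 5, e.g. 13, 11, 7, 6, 2.

5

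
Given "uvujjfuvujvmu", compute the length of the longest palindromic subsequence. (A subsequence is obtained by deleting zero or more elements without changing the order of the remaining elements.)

9

Using dp[i][j] = 2 + dp[i+1][j−1] if the ends match, else max(dp[i+1][j], dp[i][j−1]):
dp[1][13] = 9. A witness is uvjuvujvu at positions 1,2,4,7,8,9,10,11,13.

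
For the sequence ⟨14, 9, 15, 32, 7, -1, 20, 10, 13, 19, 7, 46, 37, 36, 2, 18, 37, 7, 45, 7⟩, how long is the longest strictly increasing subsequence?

Let dp[i] be the longest increasing subsequence ending at position i. Then dp = [1, 1, 2, 3, 1, 1, 3, 2, 3, 4, 2, 5, 5, 5, 2, 4, 6, 3, 7, 3].
The maximum is 7; one witness is 9, 10, 13, 19, 36, 37, 45 at positions 2,8,9,10,14,17,19.

7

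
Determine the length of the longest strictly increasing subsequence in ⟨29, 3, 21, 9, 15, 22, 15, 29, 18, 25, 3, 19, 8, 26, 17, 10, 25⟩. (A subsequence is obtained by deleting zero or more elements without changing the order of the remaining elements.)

One longest increasing subsequence is 3, 9, 15, 22, 25, 26 (positions 2,4,5,6,10,14), of length 6; no longer one exists.

6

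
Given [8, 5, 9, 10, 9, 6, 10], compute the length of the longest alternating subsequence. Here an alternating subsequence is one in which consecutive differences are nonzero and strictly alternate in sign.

5

Track the best alternating length ending on an up-step vs a down-step at each position: up/down = 1/1, 1/2, 3/1, 3/1, 3/4, 3/4, 5/1.
The maximum over both is 5; one such subsequence is 8, 5, 10, 9, 10.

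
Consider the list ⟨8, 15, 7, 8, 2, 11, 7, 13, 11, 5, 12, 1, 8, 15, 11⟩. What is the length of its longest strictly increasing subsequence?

Let dp[i] be the longest increasing subsequence ending at position i. Then dp = [1, 2, 1, 2, 1, 3, 2, 4, 3, 2, 4, 1, 3, 5, 4].
The maximum is 5; one witness is 7, 8, 11, 13, 15 at positions 3,4,6,8,14.

5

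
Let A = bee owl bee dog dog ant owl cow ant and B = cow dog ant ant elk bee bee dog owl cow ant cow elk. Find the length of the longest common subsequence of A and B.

Backtracking the LCS table gives one alignment: bee (A1,B6) → bee (A3,B7) → dog (A5,B8) → owl (A7,B9) → cow (A8,B10) → ant (A9,B11).
So the longest common subsequence has length 6.

6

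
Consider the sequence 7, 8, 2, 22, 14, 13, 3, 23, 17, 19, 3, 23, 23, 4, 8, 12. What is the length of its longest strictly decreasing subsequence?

Let dp[i] be the longest decreasing subsequence ending at position i. Then dp = [1, 1, 2, 1, 2, 3, 4, 1, 2, 2, 4, 1, 1, 4, 4, 4].
The maximum is 4; one witness is 22, 14, 13, 3 at positions 4,5,6,7.

4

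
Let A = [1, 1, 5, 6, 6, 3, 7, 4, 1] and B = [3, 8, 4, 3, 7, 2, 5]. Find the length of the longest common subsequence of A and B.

2

Backtracking the LCS table gives one alignment: 3 (A6,B4) → 7 (A7,B5).
So the longest common subsequence has length 2.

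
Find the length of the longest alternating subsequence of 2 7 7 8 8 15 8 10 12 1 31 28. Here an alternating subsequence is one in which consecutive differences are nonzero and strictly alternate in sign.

7

A longest alternating subsequence is 2, 15, 8, 10, 1, 31, 28 (positions 1,6,7,8,10,11,12); its 6 consecutive differences strictly alternate in sign, and length 7 is optimal.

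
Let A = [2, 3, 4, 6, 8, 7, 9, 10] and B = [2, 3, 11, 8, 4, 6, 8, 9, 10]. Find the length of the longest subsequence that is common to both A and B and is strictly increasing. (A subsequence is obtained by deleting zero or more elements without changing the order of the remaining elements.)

For each value that appears in both, track the longest common increasing run ending there.
The best achievable length is 7; one witness is 2, 3, 4, 6, 8, 9, 10 (A-positions 1,2,3,4,5,7,8, B-positions 1,2,5,6,7,8,9).

7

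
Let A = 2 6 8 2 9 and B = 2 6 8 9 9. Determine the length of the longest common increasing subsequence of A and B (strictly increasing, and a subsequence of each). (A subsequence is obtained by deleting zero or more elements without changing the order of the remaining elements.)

A longest common strictly increasing subsequence is 2, 6, 8, 9 (length 4); it appears in order in both A and B, and no longer such subsequence exists.

4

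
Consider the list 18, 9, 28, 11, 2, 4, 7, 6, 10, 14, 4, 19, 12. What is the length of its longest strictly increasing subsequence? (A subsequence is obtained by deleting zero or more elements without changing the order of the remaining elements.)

One longest increasing subsequence is 2, 4, 7, 10, 14, 19 (positions 5,6,7,9,10,12), of length 6; no longer one exists.

6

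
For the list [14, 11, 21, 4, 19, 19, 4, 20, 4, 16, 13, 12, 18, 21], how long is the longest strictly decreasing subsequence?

5

Let dp[i] be the longest decreasing subsequence ending at position i. Then dp = [1, 2, 1, 3, 2, 2, 3, 2, 3, 3, 4, 5, 3, 1].
The maximum is 5; one witness is 21, 19, 16, 13, 12 at positions 3,5,10,11,12.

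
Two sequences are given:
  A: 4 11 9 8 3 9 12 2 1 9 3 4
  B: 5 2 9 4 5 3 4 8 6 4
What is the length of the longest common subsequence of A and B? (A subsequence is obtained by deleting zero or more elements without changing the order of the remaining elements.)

4

Backtracking the LCS table gives one alignment: 2 (A8,B2) → 9 (A10,B3) → 3 (A11,B6) → 4 (A12,B10).
So the longest common subsequence has length 4.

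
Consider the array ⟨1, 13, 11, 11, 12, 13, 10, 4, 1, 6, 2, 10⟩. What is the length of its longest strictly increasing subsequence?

4

Scanning left to right, the best length ending at each element is: 1→1, 13→2, 11→2, 11→2, 12→3, 13→4, 10→2, 4→2, 1→1, 6→3, 2→2, 10→4.
So the longest increasing subsequence has length 4, e.g. 1, 11, 12, 13.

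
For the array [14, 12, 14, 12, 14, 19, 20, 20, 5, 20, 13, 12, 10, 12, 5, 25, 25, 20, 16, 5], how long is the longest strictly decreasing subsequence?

Let dp[i] be the longest decreasing subsequence ending at position i. Then dp = [1, 2, 1, 2, 1, 1, 1, 1, 3, 1, 2, 3, 4, 3, 5, 1, 1, 2, 3, 5].
The maximum is 5; one witness is 14, 13, 12, 10, 5 at positions 1,11,12,13,15.

5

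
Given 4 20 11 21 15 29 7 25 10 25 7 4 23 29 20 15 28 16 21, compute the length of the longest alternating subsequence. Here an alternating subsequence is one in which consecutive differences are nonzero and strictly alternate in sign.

16

Track the best alternating length ending on an up-step vs a down-step at each position: up/down = 1/1, 2/1, 2/3, 4/1, 4/5, 6/1, 2/7, 8/7, 8/9, 10/7, 2/11, 1/11, 12/11, 12/1, 12/13, 12/13, 14/13, 14/15, 16/15.
The maximum over both is 16; one such subsequence is 4, 20, 11, 21, 15, 29, 7, 25, 10, 25, 7, 23, 20, 28, 16, 21.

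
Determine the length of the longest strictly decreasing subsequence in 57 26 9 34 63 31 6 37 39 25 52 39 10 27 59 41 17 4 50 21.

6

Scanning left to right, the best length ending at each element is: 57→1, 26→2, 9→3, 34→2, 63→1, 31→3, 6→4, 37→2, 39→2, 25→4, 52→2, 39→3, 10→5, 27→4, 59→2, 41→3, 17→5, 4→6, 50→3, 21→5.
So the longest decreasing subsequence has length 6, e.g. 57, 34, 31, 25, 10, 4.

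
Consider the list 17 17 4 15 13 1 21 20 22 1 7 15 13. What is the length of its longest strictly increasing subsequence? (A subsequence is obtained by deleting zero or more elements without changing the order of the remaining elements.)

One longest increasing subsequence is 4, 15, 21, 22 (positions 3,4,7,9), of length 4; no longer one exists.

4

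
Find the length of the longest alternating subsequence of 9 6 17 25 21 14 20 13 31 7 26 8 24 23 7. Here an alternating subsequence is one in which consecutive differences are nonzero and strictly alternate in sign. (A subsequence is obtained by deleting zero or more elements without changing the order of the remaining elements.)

12

Track the best alternating length ending on an up-step vs a down-step at each position: up/down = 1/1, 1/2, 3/1, 3/1, 3/4, 3/4, 5/4, 3/6, 7/1, 3/8, 9/8, 9/10, 11/10, 11/12, 3/12.
The maximum over both is 12; one such subsequence is 9, 6, 17, 14, 20, 13, 31, 7, 26, 8, 24, 23.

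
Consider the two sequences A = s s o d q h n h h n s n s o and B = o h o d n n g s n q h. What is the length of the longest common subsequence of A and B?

Backtracking the LCS table gives one alignment: o (A3,B3) → d (A4,B4) → n (A7,B5) → n (A10,B6) → s (A11,B8) → n (A12,B9).
So the longest common subsequence has length 6.

6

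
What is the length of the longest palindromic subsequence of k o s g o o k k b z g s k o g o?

9

One longest palindromic subsequence is ogokskogo (positions 2,4,5,7,12,13,14,15,16); it reads the same forward and backward, and the interval DP gives dp[1][16] = 9.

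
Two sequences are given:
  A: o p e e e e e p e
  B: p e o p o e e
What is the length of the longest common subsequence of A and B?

Backtracking the LCS table gives one alignment: o (A1,B3) → p (A2,B4) → e (A7,B6) → e (A9,B7).
So the longest common subsequence has length 4.

4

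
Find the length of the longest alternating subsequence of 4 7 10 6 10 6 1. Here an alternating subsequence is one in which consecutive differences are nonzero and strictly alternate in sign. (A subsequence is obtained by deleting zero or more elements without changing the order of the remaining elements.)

5

Track the best alternating length ending on an up-step vs a down-step at each position: up/down = 1/1, 2/1, 2/1, 2/3, 4/1, 2/5, 1/5.
The maximum over both is 5; one such subsequence is 4, 7, 6, 10, 6.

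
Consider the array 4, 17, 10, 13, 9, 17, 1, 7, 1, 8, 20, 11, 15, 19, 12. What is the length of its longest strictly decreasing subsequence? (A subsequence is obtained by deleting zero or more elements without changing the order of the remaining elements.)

One longest decreasing subsequence is 17, 10, 9, 7, 1 (positions 2,3,5,8,9), of length 5; no longer one exists.

5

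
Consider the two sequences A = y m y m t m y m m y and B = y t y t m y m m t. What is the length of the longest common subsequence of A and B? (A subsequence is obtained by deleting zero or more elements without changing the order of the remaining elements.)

A longest common subsequence is yytmymm (length 7); the LCS DP confirms no longer common subsequence exists.

7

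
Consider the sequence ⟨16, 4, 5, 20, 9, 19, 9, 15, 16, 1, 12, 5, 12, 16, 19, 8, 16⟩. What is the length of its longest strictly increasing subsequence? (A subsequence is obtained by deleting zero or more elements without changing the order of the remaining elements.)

6

Let dp[i] be the longest increasing subsequence ending at position i. Then dp = [1, 1, 2, 3, 3, 4, 3, 4, 5, 1, 4, 2, 4, 5, 6, 3, 5].
The maximum is 6; one witness is 4, 5, 9, 15, 16, 19 at positions 2,3,5,8,9,15.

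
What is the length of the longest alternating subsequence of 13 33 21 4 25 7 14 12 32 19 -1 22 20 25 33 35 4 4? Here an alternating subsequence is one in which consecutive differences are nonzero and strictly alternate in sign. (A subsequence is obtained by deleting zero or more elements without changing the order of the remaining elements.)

13

Track the best alternating length ending on an up-step vs a down-step at each position: up/down = 1/1, 2/1, 2/3, 1/3, 4/3, 4/5, 6/5, 6/7, 8/3, 8/9, 1/9, 10/9, 10/11, 12/9, 12/1, 12/1, 10/13, 10/13.
The maximum over both is 13; one such subsequence is 13, 33, 21, 25, 7, 14, 12, 32, 19, 22, 20, 25, 4.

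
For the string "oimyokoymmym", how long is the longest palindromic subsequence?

One longest palindromic subsequence is myokoym (positions 3,4,5,6,7,11,12); it reads the same forward and backward, and the interval DP gives dp[1][12] = 7.

7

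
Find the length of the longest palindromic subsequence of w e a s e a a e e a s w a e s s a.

One longest palindromic subsequence is aseaaeeaaesa (positions 3,4,5,6,7,8,9,10,13,14,16,17); it reads the same forward and backward, and the interval DP gives dp[1][17] = 12.

12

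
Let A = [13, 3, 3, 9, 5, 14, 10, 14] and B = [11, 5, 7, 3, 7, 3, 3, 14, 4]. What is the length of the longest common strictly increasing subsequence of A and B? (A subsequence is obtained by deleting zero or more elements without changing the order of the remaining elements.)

For each value that appears in both, track the longest common increasing run ending there.
The best achievable length is 2; one witness is 5, 14 (A-positions 5,6, B-positions 2,8).

2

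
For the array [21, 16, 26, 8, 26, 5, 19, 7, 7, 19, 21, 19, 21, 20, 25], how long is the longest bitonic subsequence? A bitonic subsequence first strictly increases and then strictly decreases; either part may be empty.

5

One longest bitonic subsequence is 5, 7, 19, 21, 20 (positions 6,8,10,11,14): it rises to 21 then falls. Length 5 is optimal.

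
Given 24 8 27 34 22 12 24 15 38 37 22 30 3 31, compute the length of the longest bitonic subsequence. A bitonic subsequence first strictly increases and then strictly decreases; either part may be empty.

7

One longest bitonic subsequence is 24, 27, 34, 38, 37, 30, 3 (positions 1,3,4,9,10,12,13): it rises to 38 then falls. Length 7 is optimal.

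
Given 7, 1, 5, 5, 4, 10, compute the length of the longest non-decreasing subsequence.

Scanning left to right, the best length ending at each element is: 7→1, 1→1, 5→2, 5→3, 4→2, 10→4.
So the longest non-decreasing subsequence has length 4, e.g. 1, 5, 5, 10.

4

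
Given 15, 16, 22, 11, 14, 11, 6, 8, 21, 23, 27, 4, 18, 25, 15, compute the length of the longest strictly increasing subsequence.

5

One longest increasing subsequence is 15, 16, 22, 23, 27 (positions 1,2,3,10,11), of length 5; no longer one exists.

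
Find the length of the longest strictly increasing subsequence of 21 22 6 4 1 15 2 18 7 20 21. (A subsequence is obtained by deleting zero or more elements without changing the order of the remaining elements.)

Let dp[i] be the longest increasing subsequence ending at position i. Then dp = [1, 2, 1, 1, 1, 2, 2, 3, 3, 4, 5].
The maximum is 5; one witness is 6, 15, 18, 20, 21 at positions 3,6,8,10,11.

5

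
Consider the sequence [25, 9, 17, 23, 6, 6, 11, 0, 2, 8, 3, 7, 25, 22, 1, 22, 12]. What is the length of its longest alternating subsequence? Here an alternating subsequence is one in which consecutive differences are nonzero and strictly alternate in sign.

12

A longest alternating subsequence is 25, 9, 17, 6, 11, 0, 8, 3, 7, 1, 22, 12 (positions 1,2,3,5,7,8,10,11,12,15,16,17); its 11 consecutive differences strictly alternate in sign, and length 12 is optimal.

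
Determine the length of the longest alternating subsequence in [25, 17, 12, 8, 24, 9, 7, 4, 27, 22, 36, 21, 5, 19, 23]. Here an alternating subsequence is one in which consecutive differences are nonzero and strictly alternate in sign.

9

Track the best alternating length ending on an up-step vs a down-step at each position: up/down = 1/1, 1/2, 1/2, 1/2, 3/2, 3/4, 1/4, 1/4, 5/1, 5/6, 7/1, 5/8, 5/8, 9/8, 9/8.
The maximum over both is 9; one such subsequence is 25, 17, 24, 9, 27, 22, 36, 5, 19.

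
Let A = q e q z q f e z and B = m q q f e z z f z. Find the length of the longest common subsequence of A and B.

5

Backtracking the LCS table gives one alignment: q (A1,B3) → e (A2,B5) → z (A4,B7) → f (A6,B8) → z (A8,B9).
So the longest common subsequence has length 5.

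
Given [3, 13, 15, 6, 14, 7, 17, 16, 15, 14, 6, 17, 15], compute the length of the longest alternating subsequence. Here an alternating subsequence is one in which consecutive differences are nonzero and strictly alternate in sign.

A longest alternating subsequence is 3, 13, 6, 14, 7, 17, 16, 17, 15 (positions 1,2,4,5,6,7,8,12,13); its 8 consecutive differences strictly alternate in sign, and length 9 is optimal.

9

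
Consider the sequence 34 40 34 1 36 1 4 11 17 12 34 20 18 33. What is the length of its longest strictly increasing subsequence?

6

Let dp[i] be the longest increasing subsequence ending at position i. Then dp = [1, 2, 1, 1, 2, 1, 2, 3, 4, 4, 5, 5, 5, 6].
The maximum is 6; one witness is 1, 4, 11, 17, 20, 33 at positions 4,7,8,9,12,14.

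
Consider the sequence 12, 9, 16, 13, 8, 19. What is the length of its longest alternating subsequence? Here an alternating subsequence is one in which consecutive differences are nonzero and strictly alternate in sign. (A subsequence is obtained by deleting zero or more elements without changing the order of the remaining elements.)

5

Track the best alternating length ending on an up-step vs a down-step at each position: up/down = 1/1, 1/2, 3/1, 3/4, 1/4, 5/1.
The maximum over both is 5; one such subsequence is 12, 9, 16, 13, 19.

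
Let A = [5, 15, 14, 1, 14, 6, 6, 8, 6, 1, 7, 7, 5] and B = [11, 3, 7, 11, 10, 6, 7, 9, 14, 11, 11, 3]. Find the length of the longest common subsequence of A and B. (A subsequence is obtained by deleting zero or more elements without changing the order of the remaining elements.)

2

A longest common subsequence is 6, 7 (length 2); the LCS DP confirms no longer common subsequence exists.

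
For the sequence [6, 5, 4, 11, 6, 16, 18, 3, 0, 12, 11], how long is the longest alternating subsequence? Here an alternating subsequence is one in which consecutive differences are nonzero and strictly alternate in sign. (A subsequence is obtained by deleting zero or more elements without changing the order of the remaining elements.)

8

Track the best alternating length ending on an up-step vs a down-step at each position: up/down = 1/1, 1/2, 1/2, 3/1, 3/4, 5/1, 5/1, 1/6, 1/6, 7/6, 7/8.
The maximum over both is 8; one such subsequence is 6, 5, 11, 6, 16, 3, 12, 11.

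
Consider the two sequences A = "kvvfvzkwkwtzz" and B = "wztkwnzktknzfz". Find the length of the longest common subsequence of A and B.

Backtracking the LCS table gives one alignment: z (A6,B2) → k (A7,B4) → w (A8,B5) → k (A9,B8) → t (A11,B9) → z (A12,B12) → z (A13,B14).
So the longest common subsequence has length 7.

7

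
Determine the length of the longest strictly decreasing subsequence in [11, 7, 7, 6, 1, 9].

Let dp[i] be the longest decreasing subsequence ending at position i. Then dp = [1, 2, 2, 3, 4, 2].
The maximum is 4; one witness is 11, 7, 6, 1 at positions 1,2,4,5.

4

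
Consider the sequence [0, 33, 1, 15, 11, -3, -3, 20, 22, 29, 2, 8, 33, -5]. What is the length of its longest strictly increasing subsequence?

7

Scanning left to right, the best length ending at each element is: 0→1, 33→2, 1→2, 15→3, 11→3, -3→1, -3→1, 20→4, 22→5, 29→6, 2→3, 8→4, 33→7, -5→1.
So the longest increasing subsequence has length 7, e.g. 0, 1, 15, 20, 22, 29, 33.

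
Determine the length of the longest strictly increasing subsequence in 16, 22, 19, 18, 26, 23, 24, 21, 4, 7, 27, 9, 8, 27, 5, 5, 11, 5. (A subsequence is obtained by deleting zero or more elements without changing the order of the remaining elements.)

5

Scanning left to right, the best length ending at each element is: 16→1, 22→2, 19→2, 18→2, 26→3, 23→3, 24→4, 21→3, 4→1, 7→2, 27→5, 9→3, 8→3, 27→5, 5→2, 5→2, 11→4, 5→2.
So the longest increasing subsequence has length 5, e.g. 16, 22, 23, 24, 27.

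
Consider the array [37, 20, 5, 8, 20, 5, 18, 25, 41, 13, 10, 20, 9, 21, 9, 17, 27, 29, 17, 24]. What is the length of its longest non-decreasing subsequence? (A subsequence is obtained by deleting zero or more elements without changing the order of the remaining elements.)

One longest non-decreasing subsequence is 5, 8, 20, 20, 21, 27, 29 (positions 3,4,5,12,14,17,18), of length 7; no longer one exists.

7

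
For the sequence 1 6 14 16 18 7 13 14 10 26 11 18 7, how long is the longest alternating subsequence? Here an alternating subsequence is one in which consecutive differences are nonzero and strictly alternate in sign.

Track the best alternating length ending on an up-step vs a down-step at each position: up/down = 1/1, 2/1, 2/1, 2/1, 2/1, 2/3, 4/3, 4/3, 4/5, 6/1, 6/7, 8/7, 2/9.
The maximum over both is 9; one such subsequence is 1, 14, 7, 13, 10, 26, 11, 18, 7.

9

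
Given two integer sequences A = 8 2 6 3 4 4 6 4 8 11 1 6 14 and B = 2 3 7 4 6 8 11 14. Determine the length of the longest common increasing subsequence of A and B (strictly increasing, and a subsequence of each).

7

A longest common strictly increasing subsequence is 2, 3, 4, 6, 8, 11, 14 (length 7); it appears in order in both A and B, and no longer such subsequence exists.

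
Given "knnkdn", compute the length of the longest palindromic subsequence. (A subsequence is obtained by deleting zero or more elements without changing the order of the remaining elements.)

One longest palindromic subsequence is knnk (positions 1,2,3,4); it reads the same forward and backward, and the interval DP gives dp[1][6] = 4.

4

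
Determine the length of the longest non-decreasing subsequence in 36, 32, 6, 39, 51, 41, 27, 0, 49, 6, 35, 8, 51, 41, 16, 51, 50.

6

Let dp[i] be the longest non-decreasing subsequence ending at position i. Then dp = [1, 1, 1, 2, 3, 3, 2, 1, 4, 2, 3, 3, 5, 4, 4, 6, 5].
The maximum is 6; one witness is 36, 39, 41, 49, 51, 51 at positions 1,4,6,9,13,16.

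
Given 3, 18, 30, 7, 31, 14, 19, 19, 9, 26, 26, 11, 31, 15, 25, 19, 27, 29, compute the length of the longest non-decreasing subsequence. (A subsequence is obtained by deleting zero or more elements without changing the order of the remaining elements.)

One longest non-decreasing subsequence is 3, 7, 14, 19, 19, 26, 26, 27, 29 (positions 1,4,6,7,8,10,11,17,18), of length 9; no longer one exists.

9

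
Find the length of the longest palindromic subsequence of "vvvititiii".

5

Using dp[i][j] = 2 + dp[i+1][j−1] if the ends match, else max(dp[i+1][j], dp[i][j−1]):
dp[1][10] = 5. A witness is iiiii at positions 4,6,8,9,10.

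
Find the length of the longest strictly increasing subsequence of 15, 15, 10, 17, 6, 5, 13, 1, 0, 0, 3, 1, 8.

Scanning left to right, the best length ending at each element is: 15→1, 15→1, 10→1, 17→2, 6→1, 5→1, 13→2, 1→1, 0→1, 0→1, 3→2, 1→2, 8→3.
So the longest increasing subsequence has length 3, e.g. 1, 3, 8.

3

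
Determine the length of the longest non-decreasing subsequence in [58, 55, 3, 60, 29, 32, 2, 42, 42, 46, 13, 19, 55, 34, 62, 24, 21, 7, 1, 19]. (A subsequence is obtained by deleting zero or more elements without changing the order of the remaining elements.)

Let dp[i] be the longest non-decreasing subsequence ending at position i. Then dp = [1, 1, 1, 2, 2, 3, 1, 4, 5, 6, 2, 3, 7, 4, 8, 4, 4, 2, 1, 4].
The maximum is 8; one witness is 3, 29, 32, 42, 42, 46, 55, 62 at positions 3,5,6,8,9,10,13,15.

8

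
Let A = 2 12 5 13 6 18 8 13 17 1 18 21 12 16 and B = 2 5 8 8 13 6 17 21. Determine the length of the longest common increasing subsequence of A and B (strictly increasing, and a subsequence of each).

A longest common strictly increasing subsequence is 2, 5, 8, 13, 17, 21 (length 6); it appears in order in both A and B, and no longer such subsequence exists.

6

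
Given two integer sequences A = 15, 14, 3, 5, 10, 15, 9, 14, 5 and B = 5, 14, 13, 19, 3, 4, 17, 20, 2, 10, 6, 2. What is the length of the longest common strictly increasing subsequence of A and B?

2

For each value that appears in both, track the longest common increasing run ending there.
The best achievable length is 2; one witness is 5, 14 (A-positions 4,8, B-positions 1,2).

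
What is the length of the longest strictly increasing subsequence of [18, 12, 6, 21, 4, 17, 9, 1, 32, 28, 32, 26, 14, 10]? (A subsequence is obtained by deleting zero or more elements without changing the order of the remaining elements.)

4

One longest increasing subsequence is 18, 21, 28, 32 (positions 1,4,10,11), of length 4; no longer one exists.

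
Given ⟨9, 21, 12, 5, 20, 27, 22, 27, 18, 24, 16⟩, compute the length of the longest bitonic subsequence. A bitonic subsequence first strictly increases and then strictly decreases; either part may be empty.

7

One longest bitonic subsequence is 9, 12, 20, 27, 22, 18, 16 (positions 1,3,5,6,7,9,11): it rises to 27 then falls. Length 7 is optimal.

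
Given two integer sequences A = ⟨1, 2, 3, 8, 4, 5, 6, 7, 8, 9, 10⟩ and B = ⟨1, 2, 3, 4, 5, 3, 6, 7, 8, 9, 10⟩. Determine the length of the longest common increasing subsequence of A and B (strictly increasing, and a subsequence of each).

A longest common strictly increasing subsequence is 1, 2, 3, 4, 5, 6, 7, 8, 9, 10 (length 10); it appears in order in both A and B, and no longer such subsequence exists.

10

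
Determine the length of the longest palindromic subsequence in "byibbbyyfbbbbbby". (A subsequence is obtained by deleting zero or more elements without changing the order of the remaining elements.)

Using dp[i][j] = 2 + dp[i+1][j−1] if the ends match, else max(dp[i+1][j], dp[i][j−1]):
dp[1][16] = 11. A witness is ybbbbbbbbby at positions 2,4,5,6,10,11,12,13,14,15,16.

11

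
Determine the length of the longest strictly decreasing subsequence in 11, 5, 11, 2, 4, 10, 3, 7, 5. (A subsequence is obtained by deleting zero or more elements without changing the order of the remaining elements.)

4

One longest decreasing subsequence is 11, 5, 4, 3 (positions 1,2,5,7), of length 4; no longer one exists.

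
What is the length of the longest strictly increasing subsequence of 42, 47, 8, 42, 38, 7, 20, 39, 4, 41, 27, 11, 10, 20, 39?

Let dp[i] be the longest increasing subsequence ending at position i. Then dp = [1, 2, 1, 2, 2, 1, 2, 3, 1, 4, 3, 2, 2, 3, 4].
The maximum is 4; one witness is 8, 38, 39, 41 at positions 3,5,8,10.

4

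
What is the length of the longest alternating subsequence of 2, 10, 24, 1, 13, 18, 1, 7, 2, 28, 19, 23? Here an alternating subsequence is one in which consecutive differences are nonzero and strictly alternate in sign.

10

Track the best alternating length ending on an up-step vs a down-step at each position: up/down = 1/1, 2/1, 2/1, 1/3, 4/3, 4/3, 1/5, 6/5, 6/7, 8/1, 8/9, 10/9.
The maximum over both is 10; one such subsequence is 2, 10, 1, 13, 1, 7, 2, 28, 19, 23.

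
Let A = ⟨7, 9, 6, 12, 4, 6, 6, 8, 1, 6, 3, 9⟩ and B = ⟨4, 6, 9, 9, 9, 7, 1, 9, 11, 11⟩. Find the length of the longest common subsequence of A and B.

A longest common subsequence is 4, 6, 1, 9 (length 4); the LCS DP confirms no longer common subsequence exists.

4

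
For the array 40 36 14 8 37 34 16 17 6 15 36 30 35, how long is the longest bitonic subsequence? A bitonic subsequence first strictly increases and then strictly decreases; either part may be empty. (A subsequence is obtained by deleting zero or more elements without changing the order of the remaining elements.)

One longest bitonic subsequence is 40, 37, 34, 17, 15 (positions 1,5,6,8,10): it rises to 40 then falls. Length 5 is optimal.

5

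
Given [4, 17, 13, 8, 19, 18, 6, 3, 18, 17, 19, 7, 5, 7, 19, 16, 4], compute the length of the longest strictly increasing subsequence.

Let dp[i] be the longest increasing subsequence ending at position i. Then dp = [1, 2, 2, 2, 3, 3, 2, 1, 3, 3, 4, 3, 2, 3, 4, 4, 2].
The maximum is 4; one witness is 4, 17, 18, 19 at positions 1,2,6,11.

4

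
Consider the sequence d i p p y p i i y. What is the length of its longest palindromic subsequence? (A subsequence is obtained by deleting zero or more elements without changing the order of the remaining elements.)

Using dp[i][j] = 2 + dp[i+1][j−1] if the ends match, else max(dp[i+1][j], dp[i][j−1]):
dp[1][9] = 5. A witness is ipypi at positions 2,4,5,6,8.

5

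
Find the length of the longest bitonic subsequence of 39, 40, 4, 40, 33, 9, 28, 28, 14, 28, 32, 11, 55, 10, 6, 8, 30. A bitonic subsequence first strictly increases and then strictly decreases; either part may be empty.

Let inc[i] be the LIS ending at i and dec[i] the longest strictly decreasing subsequence starting at i. inc = [1, 2, 1, 2, 2, 2, 3, 3, 3, 4, 5, 3, 6, 3, 2, 3, 5], dec = [7, 7, 1, 7, 6, 2, 5, 5, 4, 4, 4, 3, 3, 2, 1, 1, 1].
max_i inc[i]+dec[i]−1 = 8, with one witness 39, 40, 33, 28, 14, 11, 10, 8.

8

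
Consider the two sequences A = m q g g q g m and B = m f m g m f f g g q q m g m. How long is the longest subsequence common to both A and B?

Backtracking the LCS table gives one alignment: m (A1,B5) → g (A3,B8) → g (A4,B9) → q (A5,B11) → g (A6,B13) → m (A7,B14).
So the longest common subsequence has length 6.

6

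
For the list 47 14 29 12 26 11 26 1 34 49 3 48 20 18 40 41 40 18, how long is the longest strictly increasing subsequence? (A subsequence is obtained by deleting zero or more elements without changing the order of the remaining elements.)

5

One longest increasing subsequence is 14, 29, 34, 40, 41 (positions 2,3,9,15,16), of length 5; no longer one exists.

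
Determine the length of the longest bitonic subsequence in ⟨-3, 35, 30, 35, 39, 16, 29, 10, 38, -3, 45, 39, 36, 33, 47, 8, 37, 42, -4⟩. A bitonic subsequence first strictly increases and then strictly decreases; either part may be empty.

10

Let inc[i] be the LIS ending at i and dec[i] the longest strictly decreasing subsequence starting at i. inc = [1, 2, 2, 3, 4, 2, 3, 2, 4, 1, 5, 5, 4, 4, 6, 2, 5, 6, 1], dec = [2, 6, 5, 5, 6, 4, 4, 3, 5, 2, 6, 5, 4, 3, 3, 2, 2, 2, 1].
max_i inc[i]+dec[i]−1 = 10, with one witness -3, 30, 35, 39, 45, 39, 36, 33, 8, -4.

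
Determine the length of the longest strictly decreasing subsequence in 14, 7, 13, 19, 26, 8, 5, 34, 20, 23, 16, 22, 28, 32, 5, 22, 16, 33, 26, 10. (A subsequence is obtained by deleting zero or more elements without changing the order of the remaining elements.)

Scanning left to right, the best length ending at each element is: 14→1, 7→2, 13→2, 19→1, 26→1, 8→3, 5→4, 34→1, 20→2, 23→2, 16→3, 22→3, 28→2, 32→2, 5→4, 22→3, 16→4, 33→2, 26→3, 10→5.
So the longest decreasing subsequence has length 5, e.g. 26, 23, 22, 16, 10.

5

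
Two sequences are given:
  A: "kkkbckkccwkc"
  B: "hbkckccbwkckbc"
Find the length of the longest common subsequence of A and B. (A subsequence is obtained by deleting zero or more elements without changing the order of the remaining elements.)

8

Backtracking the LCS table gives one alignment: k (A3,B3) → c (A5,B4) → k (A7,B5) → c (A8,B6) → c (A9,B7) → w (A10,B9) → k (A11,B12) → c (A12,B14).
So the longest common subsequence has length 8.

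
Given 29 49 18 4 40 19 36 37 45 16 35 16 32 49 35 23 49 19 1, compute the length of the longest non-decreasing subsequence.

7

Let dp[i] be the longest non-decreasing subsequence ending at position i. Then dp = [1, 2, 1, 1, 2, 2, 3, 4, 5, 2, 3, 3, 4, 6, 5, 4, 7, 4, 1].
The maximum is 7; one witness is 18, 19, 36, 37, 45, 49, 49 at positions 3,6,7,8,9,14,17.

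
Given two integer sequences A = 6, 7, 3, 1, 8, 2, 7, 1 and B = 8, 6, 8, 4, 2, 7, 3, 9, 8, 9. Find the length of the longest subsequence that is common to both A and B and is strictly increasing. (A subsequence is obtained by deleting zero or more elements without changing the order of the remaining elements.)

A longest common strictly increasing subsequence is 6, 7, 8 (length 3); it appears in order in both A and B, and no longer such subsequence exists.

3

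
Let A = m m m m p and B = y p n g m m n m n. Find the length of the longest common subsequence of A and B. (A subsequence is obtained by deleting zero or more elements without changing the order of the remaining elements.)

3

A longest common subsequence is mmm (length 3); the LCS DP confirms no longer common subsequence exists.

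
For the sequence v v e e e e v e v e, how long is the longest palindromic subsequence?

One longest palindromic subsequence is vveeeevv (positions 1,2,3,4,5,6,7,9); it reads the same forward and backward, and the interval DP gives dp[1][10] = 8.

8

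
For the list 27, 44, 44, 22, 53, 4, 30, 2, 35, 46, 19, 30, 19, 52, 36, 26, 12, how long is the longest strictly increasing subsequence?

One longest increasing subsequence is 27, 30, 35, 46, 52 (positions 1,7,9,10,14), of length 5; no longer one exists.

5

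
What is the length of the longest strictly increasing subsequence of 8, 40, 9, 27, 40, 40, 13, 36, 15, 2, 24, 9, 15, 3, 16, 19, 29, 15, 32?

Let dp[i] be the longest increasing subsequence ending at position i. Then dp = [1, 2, 2, 3, 4, 4, 3, 4, 4, 1, 5, 2, 4, 2, 5, 6, 7, 4, 8].
The maximum is 8; one witness is 8, 9, 13, 15, 16, 19, 29, 32 at positions 1,3,7,9,15,16,17,19.

8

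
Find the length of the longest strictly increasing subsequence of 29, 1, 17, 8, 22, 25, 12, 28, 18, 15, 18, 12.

Scanning left to right, the best length ending at each element is: 29→1, 1→1, 17→2, 8→2, 22→3, 25→4, 12→3, 28→5, 18→4, 15→4, 18→5, 12→3.
So the longest increasing subsequence has length 5, e.g. 1, 17, 22, 25, 28.

5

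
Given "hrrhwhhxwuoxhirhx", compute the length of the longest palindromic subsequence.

Using dp[i][j] = 2 + dp[i+1][j−1] if the ends match, else max(dp[i+1][j], dp[i][j−1]):
dp[1][17] = 10. A witness is hrhwhhwhrh at positions 1,2,4,5,6,7,9,13,15,16.

10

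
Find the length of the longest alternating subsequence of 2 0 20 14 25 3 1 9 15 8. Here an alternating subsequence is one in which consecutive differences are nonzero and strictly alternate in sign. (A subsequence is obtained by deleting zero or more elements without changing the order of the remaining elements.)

A longest alternating subsequence is 2, 0, 20, 14, 25, 3, 9, 8 (positions 1,2,3,4,5,6,8,10); its 7 consecutive differences strictly alternate in sign, and length 8 is optimal.

8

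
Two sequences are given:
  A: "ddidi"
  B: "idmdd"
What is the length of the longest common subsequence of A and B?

Backtracking the LCS table gives one alignment: d (A1,B2) → d (A2,B4) → d (A4,B5).
So the longest common subsequence has length 3.

3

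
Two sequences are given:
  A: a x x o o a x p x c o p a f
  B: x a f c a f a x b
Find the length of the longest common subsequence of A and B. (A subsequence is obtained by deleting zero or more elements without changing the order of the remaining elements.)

A longest common subsequence is xacaf (length 5); the LCS DP confirms no longer common subsequence exists.

5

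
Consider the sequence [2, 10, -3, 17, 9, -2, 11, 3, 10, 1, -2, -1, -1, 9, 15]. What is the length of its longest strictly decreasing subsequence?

One longest decreasing subsequence is 10, 9, 3, 1, -2 (positions 2,5,8,10,11), of length 5; no longer one exists.

5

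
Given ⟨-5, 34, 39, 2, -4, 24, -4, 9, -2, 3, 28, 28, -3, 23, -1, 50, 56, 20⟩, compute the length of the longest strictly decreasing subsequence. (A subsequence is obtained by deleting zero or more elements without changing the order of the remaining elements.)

One longest decreasing subsequence is 34, 24, 9, -2, -3 (positions 2,6,8,9,13), of length 5; no longer one exists.

5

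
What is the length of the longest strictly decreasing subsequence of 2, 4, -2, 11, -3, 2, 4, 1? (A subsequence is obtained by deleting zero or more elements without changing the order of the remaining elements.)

3

Let dp[i] be the longest decreasing subsequence ending at position i. Then dp = [1, 1, 2, 1, 3, 2, 2, 3].
The maximum is 3; one witness is 2, -2, -3 at positions 1,3,5.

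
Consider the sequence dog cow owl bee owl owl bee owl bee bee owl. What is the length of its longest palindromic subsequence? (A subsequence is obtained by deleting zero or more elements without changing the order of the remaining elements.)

7

One longest palindromic subsequence is owl bee bee owl bee bee owl (positions 3,4,7,8,9,10,11); it reads the same forward and backward, and the interval DP gives dp[1][11] = 7.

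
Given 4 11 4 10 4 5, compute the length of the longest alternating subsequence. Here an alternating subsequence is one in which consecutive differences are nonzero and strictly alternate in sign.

6

Track the best alternating length ending on an up-step vs a down-step at each position: up/down = 1/1, 2/1, 1/3, 4/3, 1/5, 6/5.
The maximum over both is 6; one such subsequence is 4, 11, 4, 10, 4, 5.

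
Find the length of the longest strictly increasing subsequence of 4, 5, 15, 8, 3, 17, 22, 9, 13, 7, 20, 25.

Let dp[i] be the longest increasing subsequence ending at position i. Then dp = [1, 2, 3, 3, 1, 4, 5, 4, 5, 3, 6, 7].
The maximum is 7; one witness is 4, 5, 8, 9, 13, 20, 25 at positions 1,2,4,8,9,11,12.

7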